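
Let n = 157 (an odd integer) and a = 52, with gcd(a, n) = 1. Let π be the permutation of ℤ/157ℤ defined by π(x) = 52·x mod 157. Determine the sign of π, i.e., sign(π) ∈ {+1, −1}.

+1

Orbit of 115 under x↦52x: [115, 14, 100, 19, 46, 37, 40]… (length divides ord_157(52)).
Decompose π into cycles: lengths [39, 39, 39, 39, 1] (5 cycles, including the fixed point 0).
5 cycles on 157: each ℓ→(−1)^(ℓ−1), product (−1)^152 = +1.
Check: (52/157) = +1 by Zolotarev.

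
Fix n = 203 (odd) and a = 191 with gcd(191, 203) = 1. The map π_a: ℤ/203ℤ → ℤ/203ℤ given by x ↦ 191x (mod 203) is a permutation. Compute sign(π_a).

-1

Trace 128: π^k(128) = [128, 88, 162, 86, 186, 1, 191] for k=0..6.
Decompose π into cycles: lengths [12, 12, 12, 12, 12, 12, 12, 12, 12, 12, 12, 12, 12, 12, 4, 4, 4, 4, 4, 4, 4, 3, 3, 1] (24 cycles, including the fixed point 0).
Σ(ℓ_i−1) = 203−24 = 179; sign = (−1)^179 = -1.
Check: (191/203) = -1 by Zolotarev.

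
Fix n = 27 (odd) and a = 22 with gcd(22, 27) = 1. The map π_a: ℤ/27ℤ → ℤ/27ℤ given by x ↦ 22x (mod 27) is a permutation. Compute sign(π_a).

Start at x=7: 7 → 19 → 13 → 16 → 1 → 22 → 25 → … (one orbit).
Decompose π into cycles: lengths [9, 9, 3, 3, 1, 1, 1] (7 cycles, including the fixed point 0).
Σ(ℓ_i−1) = 27−7 = 20; sign = (−1)^20 = +1.
Via Zolotarev, sign(π_{22}) = (22|27) = +1.

+1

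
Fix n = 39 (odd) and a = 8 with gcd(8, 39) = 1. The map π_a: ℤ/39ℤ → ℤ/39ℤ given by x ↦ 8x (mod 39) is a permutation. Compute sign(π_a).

+1

Orbit of 1 under x↦8x: [1, 8, 25, 5]… (length divides ord_39(8)).
Cycle lengths of π_8 on ℤ/39ℤ: [4, 4, 4, 4, 4, 4, 4, 4, 4, 2, 1]; 11 cycles in total.
n − c = 39 − 11 = 28; sign = (−1)^28 = +1.
Zolotarev: (8|39) = +1, matching the cycle-count sign.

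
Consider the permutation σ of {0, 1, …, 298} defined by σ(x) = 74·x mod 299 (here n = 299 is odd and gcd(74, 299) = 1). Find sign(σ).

-1

Orbit of 204 under x↦74x: [204, 146, 40, 269, 172, 170, 22]… (length divides ord_299(74)).
π_74 has 10 disjoint cycles with lengths [66, 66, 66, 66, 22, 3, 3, 3, 3, 1] on {0,…,298}.
sign(π) = (−1)^{n − #cycles} = (−1)^{299−10} = (−1)^289 = -1.
Check: (74/299) = -1 by Zolotarev.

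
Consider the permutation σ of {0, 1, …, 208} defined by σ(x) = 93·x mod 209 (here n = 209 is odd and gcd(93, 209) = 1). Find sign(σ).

Orbit of 163 under x↦93x: [163, 111, 82, 102, 81, 9, 1]… (length divides ord_209(93)).
9 cycles of lengths [45, 45, 45, 45, 9, 9, 5, 5, 1].
Σ(ℓ_i−1) = 209−9 = 200; sign = (−1)^200 = +1.

+1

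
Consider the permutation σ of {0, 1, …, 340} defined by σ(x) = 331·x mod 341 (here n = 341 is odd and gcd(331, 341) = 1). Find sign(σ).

Trace 320: π^k(320) = [320, 210, 287, 199, 56, 122, 144] for k=0..6.
22 cycles of lengths [30, 30, 30, 30, 30, 30, 30, 30, 30, 30, 30, 1, 1, 1, 1, 1, 1, 1, 1, 1, 1, 1].
Σ(ℓ_i−1) = 341−22 = 319; sign = (−1)^319 = -1.

-1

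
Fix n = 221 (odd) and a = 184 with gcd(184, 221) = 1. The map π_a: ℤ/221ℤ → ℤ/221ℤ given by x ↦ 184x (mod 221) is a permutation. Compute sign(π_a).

+1

Start at x=217: 217 → 148 → 49 → 176 → 118 → 54 → 212 → … (one orbit).
7 cycles of lengths [48, 48, 48, 48, 16, 12, 1].
sign(π) = (−1)^{n − #cycles} = (−1)^{221−7} = (−1)^214 = +1.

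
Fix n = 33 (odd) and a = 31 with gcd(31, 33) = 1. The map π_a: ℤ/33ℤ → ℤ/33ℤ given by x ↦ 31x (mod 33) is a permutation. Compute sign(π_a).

+1

Orbit of 16 under x↦31x: [16, 1, 31, 4, 25]… (length divides ord_33(31)).
9 cycles of lengths [5, 5, 5, 5, 5, 5, 1, 1, 1].
n − c = 33 − 9 = 24; sign = (−1)^24 = +1.
Zolotarev: (31|33) = +1, matching the cycle-count sign.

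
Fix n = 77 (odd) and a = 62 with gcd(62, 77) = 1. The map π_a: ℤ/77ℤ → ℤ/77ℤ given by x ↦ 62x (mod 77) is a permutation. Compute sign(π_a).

+1

Start at x=1: 1 → 62 → 71 → 13 → 36 → 76 → 15 → … (one orbit).
Cycle type of π: 10×7 + 2×3 + 1; total 11 cycles.
With 11 cycles on 77 points, sign = (−1)^{77−11} = +1.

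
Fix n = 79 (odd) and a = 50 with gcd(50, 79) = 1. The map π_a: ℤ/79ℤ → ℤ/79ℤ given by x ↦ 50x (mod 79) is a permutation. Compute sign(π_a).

Orbit of 65 under x↦50x: [65, 11, 76, 8, 5, 13, 18]… (length divides ord_79(50)).
Cycle lengths of π_50 on ℤ/79ℤ: [39, 39, 1]; 3 cycles in total.
79 − 3 = 76 transpositions; sign(π) = (−1)^76 = +1.
Zolotarev: (50|79) = +1, matching the cycle-count sign.

+1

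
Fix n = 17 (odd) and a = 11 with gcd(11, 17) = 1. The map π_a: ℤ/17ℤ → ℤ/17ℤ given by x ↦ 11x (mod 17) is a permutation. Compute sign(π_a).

-1

Trace 2: π^k(2) = [2, 5, 4, 10, 8, 3, 16] for k=0..6.
π_11 has 2 disjoint cycles with lengths [16, 1] on {0,…,16}.
2 cycles on 17: each ℓ→(−1)^(ℓ−1), product (−1)^15 = -1.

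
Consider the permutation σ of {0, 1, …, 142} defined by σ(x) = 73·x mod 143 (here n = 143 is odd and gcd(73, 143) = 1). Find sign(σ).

Orbit of 8 under x↦73x: [8, 12, 18, 27, 112, 25, 109]… (length divides ord_143(73)).
Cycle lengths of π_73 on ℤ/143ℤ: [20, 20, 20, 20, 20, 20, 10, 4, 4, 4, 1]; 11 cycles in total.
143 − 11 = 132 transpositions; sign(π) = (−1)^132 = +1.
Check: (73/143) = +1 by Zolotarev.

+1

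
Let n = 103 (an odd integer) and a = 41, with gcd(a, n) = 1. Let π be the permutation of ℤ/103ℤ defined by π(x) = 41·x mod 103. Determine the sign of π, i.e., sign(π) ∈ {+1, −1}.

Orbit of 93 under x↦41x: [93, 2, 82, 66, 28, 15, 100]… (length divides ord_103(41)).
3 cycles of lengths [51, 51, 1].
n − c = 103 − 3 = 100; sign = (−1)^100 = +1.
Zolotarev: (41|103) = +1, matching the cycle-count sign.

+1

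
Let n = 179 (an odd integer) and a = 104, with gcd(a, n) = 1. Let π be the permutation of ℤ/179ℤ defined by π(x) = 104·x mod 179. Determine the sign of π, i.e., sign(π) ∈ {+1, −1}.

-1

Trace 39: π^k(39) = [39, 118, 100, 18, 82, 115, 146] for k=0..6.
Decompose π into cycles: lengths [178, 1] (2 cycles, including the fixed point 0).
179 − 2 = 177 transpositions; sign(π) = (−1)^177 = -1.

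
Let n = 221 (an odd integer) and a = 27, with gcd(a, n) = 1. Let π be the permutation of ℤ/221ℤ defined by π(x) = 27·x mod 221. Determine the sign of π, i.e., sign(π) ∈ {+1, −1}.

Trace 1: π^k(1) = [1, 27, 66, 14, 157, 40, 196] for k=0..6.
Cycle type of π: 16×13 + 1×13; total 26 cycles.
With 26 cycles on 221 points, sign = (−1)^{221−26} = -1.

-1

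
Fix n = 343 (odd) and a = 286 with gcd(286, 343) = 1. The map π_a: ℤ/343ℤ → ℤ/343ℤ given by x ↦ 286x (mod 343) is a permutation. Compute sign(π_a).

Trace 181: π^k(181) = [181, 316, 167, 85, 300, 50, 237] for k=0..6.
Decompose π into cycles: lengths [98, 98, 98, 14, 14, 14, 2, 2, 2, 1] (10 cycles, including the fixed point 0).
n − c = 343 − 10 = 333; sign = (−1)^333 = -1.
Zolotarev: (286|343) = -1, matching the cycle-count sign.

-1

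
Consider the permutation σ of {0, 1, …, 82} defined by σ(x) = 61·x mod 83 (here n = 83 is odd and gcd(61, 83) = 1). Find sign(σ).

Start at x=25: 25 → 31 → 65 → 64 → 3 → 17 → 41 → … (one orbit).
Decompose π into cycles: lengths [41, 41, 1] (3 cycles, including the fixed point 0).
n − c = 83 − 3 = 80; sign = (−1)^80 = +1.
Zolotarev: (61|83) = +1, matching the cycle-count sign.

+1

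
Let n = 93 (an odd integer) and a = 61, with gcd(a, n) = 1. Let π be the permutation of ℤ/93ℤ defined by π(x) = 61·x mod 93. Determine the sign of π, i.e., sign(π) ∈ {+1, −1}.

-1

Orbit of 1 under x↦61x: [1, 61]… (length divides ord_93(61)).
Decompose π into cycles: lengths [2, 2, 2, 2, 2, 2, 2, 2, 2, 2, 2, 2, 2, 2, 2, 2, 2, 2, 2, 2, 2, 2, 2, 2, 2, 2, 2, 2, 2, 2, 2, 2, 2, 2, 2, 2, 2, 2, 2, 2, 2, 2, 2, 2, 2, 1, 1, 1] (48 cycles, including the fixed point 0).
48 cycles on 93: each ℓ→(−1)^(ℓ−1), product (−1)^45 = -1.
(61|93)_J = -1 (Zolotarev's lemma cross-check).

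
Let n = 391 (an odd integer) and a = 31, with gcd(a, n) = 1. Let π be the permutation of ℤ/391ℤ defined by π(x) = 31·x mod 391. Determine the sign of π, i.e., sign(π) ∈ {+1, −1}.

-1

Orbit of 64 under x↦31x: [64, 29, 117, 108, 220, 173, 280]… (length divides ord_391(31)).
π_31 has 6 disjoint cycles with lengths [176, 176, 16, 11, 11, 1] on {0,…,390}.
Σ(ℓ_i−1) = 391−6 = 385; sign = (−1)^385 = -1.
Check: (31/391) = -1 by Zolotarev.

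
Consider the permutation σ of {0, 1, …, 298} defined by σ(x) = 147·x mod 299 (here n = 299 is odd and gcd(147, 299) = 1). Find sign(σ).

+1

Orbit of 121 under x↦147x: [121, 146, 233, 165, 36, 209, 225]… (length divides ord_299(147)).
The orbit structure of x ↦ 147x mod 299: 9 orbits of sizes [66, 66, 66, 66, 11, 11, 6, 6, 1].
Σ(ℓ_i−1) = 299−9 = 290; sign = (−1)^290 = +1.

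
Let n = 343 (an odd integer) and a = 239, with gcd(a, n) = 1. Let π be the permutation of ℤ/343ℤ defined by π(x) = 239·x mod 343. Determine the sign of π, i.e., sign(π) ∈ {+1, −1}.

Start at x=141: 141 → 85 → 78 → 120 → 211 → 8 → 197 → … (one orbit).
π_239 has 19 disjoint cycles with lengths [49, 49, 49, 49, 49, 49, 7, 7, 7, 7, 7, 7, 1, 1, 1, 1, 1, 1, 1] on {0,…,342}.
sign(π) = (−1)^{n − #cycles} = (−1)^{343−19} = (−1)^324 = +1.
Via Zolotarev, sign(π_{239}) = (239|343) = +1.

+1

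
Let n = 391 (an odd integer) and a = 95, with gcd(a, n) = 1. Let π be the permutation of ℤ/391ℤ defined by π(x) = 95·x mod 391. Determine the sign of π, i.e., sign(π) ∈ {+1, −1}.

-1

Trace 100: π^k(100) = [100, 116, 72, 193, 349, 311, 220] for k=0..6.
6 cycles of lengths [176, 176, 16, 11, 11, 1].
n − c = 391 − 6 = 385; sign = (−1)^385 = -1.
Check: (95/391) = -1 by Zolotarev.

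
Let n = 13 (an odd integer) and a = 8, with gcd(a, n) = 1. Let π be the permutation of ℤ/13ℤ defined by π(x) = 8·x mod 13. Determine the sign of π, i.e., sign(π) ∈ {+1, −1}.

Trace 12: π^k(12) = [12, 5, 1, 8] for k=0..3.
π_8 has 4 disjoint cycles with lengths [4, 4, 4, 1] on {0,…,12}.
With 4 cycles on 13 points, sign = (−1)^{13−4} = -1.
Check: (8/13) = -1 by Zolotarev.

-1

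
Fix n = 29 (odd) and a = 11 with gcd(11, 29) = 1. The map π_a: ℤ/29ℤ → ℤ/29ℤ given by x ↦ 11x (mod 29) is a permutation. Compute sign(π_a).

-1

Orbit of 19 under x↦11x: [19, 6, 8, 1, 11, 5, 26]… (length divides ord_29(11)).
The orbit structure of x ↦ 11x mod 29: 2 orbits of sizes [28, 1].
Σ(ℓ_i−1) = 29−2 = 27; sign = (−1)^27 = -1.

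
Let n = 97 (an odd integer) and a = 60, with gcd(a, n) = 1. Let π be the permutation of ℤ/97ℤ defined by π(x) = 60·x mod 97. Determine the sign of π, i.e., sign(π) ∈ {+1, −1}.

-1

Trace 40: π^k(40) = [40, 72, 52, 16, 87, 79, 84] for k=0..6.
Cycle lengths of π_60 on ℤ/97ℤ: [96, 1]; 2 cycles in total.
97 − 2 = 95 transpositions; sign(π) = (−1)^95 = -1.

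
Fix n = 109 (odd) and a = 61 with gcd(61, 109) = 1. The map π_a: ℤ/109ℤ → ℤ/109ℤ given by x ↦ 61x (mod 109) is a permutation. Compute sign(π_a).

+1

Trace 75: π^k(75) = [75, 106, 35, 64, 89, 88, 27] for k=0..6.
Decompose π into cycles: lengths [54, 54, 1] (3 cycles, including the fixed point 0).
sign(π) = (−1)^{n − #cycles} = (−1)^{109−3} = (−1)^106 = +1.
(61|109)_J = +1 (Zolotarev's lemma cross-check).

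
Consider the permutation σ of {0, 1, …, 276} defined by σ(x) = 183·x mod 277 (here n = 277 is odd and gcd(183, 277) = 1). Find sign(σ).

-1

Orbit of 230 under x↦183x: [230, 263, 208, 115, 270, 104, 196]… (length divides ord_277(183)).
Decompose π into cycles: lengths [276, 1] (2 cycles, including the fixed point 0).
277 − 2 = 275 transpositions; sign(π) = (−1)^275 = -1.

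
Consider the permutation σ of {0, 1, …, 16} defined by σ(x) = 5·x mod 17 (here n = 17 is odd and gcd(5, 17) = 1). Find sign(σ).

Trace 11: π^k(11) = [11, 4, 3, 15, 7, 1, 5] for k=0..6.
Cycle lengths of π_5 on ℤ/17ℤ: [16, 1]; 2 cycles in total.
sign(π) = (−1)^{n − #cycles} = (−1)^{17−2} = (−1)^15 = -1.
Check: (5/17) = -1 by Zolotarev.

-1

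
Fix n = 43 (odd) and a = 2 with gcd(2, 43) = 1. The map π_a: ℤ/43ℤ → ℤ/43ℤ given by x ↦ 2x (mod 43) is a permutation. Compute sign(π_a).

Orbit of 16 under x↦2x: [16, 32, 21, 42, 41, 39, 35]… (length divides ord_43(2)).
Decompose π into cycles: lengths [14, 14, 14, 1] (4 cycles, including the fixed point 0).
43 − 4 = 39 transpositions; sign(π) = (−1)^39 = -1.
The Jacobi symbol (2|43) = -1 (Zolotarev) agrees.

-1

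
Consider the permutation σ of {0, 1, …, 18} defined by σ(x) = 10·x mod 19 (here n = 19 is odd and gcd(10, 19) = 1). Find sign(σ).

Start at x=4: 4 → 2 → 1 → 10 → 5 → 12 → 6 → … (one orbit).
2 cycles of lengths [18, 1].
2 cycles on 19: each ℓ→(−1)^(ℓ−1), product (−1)^17 = -1.

-1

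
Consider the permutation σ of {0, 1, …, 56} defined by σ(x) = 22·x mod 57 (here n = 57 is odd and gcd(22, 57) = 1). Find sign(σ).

-1

Start at x=1: 1 → 22 → 28 → 46 → 43 → 34 → 7 → … (one orbit).
The orbit structure of x ↦ 22x mod 57: 6 orbits of sizes [18, 18, 18, 1, 1, 1].
sign(π) = (−1)^{n − #cycles} = (−1)^{57−6} = (−1)^51 = -1.
Via Zolotarev, sign(π_{22}) = (22|57) = -1.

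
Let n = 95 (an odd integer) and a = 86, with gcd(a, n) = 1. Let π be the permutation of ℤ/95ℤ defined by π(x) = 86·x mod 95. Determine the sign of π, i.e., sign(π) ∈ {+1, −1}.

Start at x=86: 86 → 81 → 31 → 6 → 41 → 11 → 91 → … (one orbit).
10 cycles of lengths [18, 18, 18, 18, 18, 1, 1, 1, 1, 1].
Σ(ℓ_i−1) = 95−10 = 85; sign = (−1)^85 = -1.
Via Zolotarev, sign(π_{86}) = (86|95) = -1.

-1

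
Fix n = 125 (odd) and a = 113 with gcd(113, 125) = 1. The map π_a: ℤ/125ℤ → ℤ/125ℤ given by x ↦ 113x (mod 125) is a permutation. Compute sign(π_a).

Trace 28: π^k(28) = [28, 39, 32, 116, 108, 79, 52] for k=0..6.
Decompose π into cycles: lengths [100, 20, 4, 1] (4 cycles, including the fixed point 0).
n − c = 125 − 4 = 121; sign = (−1)^121 = -1.

-1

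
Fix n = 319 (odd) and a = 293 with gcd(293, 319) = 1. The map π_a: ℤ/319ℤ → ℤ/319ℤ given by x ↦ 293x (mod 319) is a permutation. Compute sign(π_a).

Orbit of 64 under x↦293x: [64, 250, 199, 249, 225, 211, 256]… (length divides ord_319(293)).
The orbit structure of x ↦ 293x mod 319: 5 orbits of sizes [140, 140, 28, 10, 1].
sign(π) = (−1)^{n − #cycles} = (−1)^{319−5} = (−1)^314 = +1.
The Jacobi symbol (293|319) = +1 (Zolotarev) agrees.

+1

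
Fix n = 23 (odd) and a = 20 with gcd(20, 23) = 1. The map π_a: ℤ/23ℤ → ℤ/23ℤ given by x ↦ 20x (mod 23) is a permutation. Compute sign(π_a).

Trace 17: π^k(17) = [17, 18, 15, 1, 20, 9, 19] for k=0..6.
Cycle lengths of π_20 on ℤ/23ℤ: [22, 1]; 2 cycles in total.
2 cycles on 23: each ℓ→(−1)^(ℓ−1), product (−1)^21 = -1.
Via Zolotarev, sign(π_{20}) = (20|23) = -1.

-1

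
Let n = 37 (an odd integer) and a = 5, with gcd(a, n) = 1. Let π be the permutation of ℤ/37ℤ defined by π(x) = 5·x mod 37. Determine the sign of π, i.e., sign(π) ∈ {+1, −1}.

Start at x=24: 24 → 9 → 8 → 3 → 15 → 1 → 5 → … (one orbit).
2 cycles of lengths [36, 1].
sign(π) = (−1)^{n − #cycles} = (−1)^{37−2} = (−1)^35 = -1.
(5|37)_J = -1 (Zolotarev's lemma cross-check).

-1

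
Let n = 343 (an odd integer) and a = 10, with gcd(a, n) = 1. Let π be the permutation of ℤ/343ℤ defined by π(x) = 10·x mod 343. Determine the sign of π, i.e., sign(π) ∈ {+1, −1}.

-1

Orbit of 18 under x↦10x: [18, 180, 85, 164, 268, 279, 46]… (length divides ord_343(10)).
4 cycles of lengths [294, 42, 6, 1].
With 4 cycles on 343 points, sign = (−1)^{343−4} = -1.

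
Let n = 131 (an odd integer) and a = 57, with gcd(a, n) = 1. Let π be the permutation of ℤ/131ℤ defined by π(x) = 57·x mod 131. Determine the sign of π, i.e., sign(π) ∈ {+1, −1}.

Start at x=43: 43 → 93 → 61 → 71 → 117 → 119 → 102 → … (one orbit).
Cycle lengths of π_57 on ℤ/131ℤ: [130, 1]; 2 cycles in total.
Σ(ℓ_i−1) = 131−2 = 129; sign = (−1)^129 = -1.

-1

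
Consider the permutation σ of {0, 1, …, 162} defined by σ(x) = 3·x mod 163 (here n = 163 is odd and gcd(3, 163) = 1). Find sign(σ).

Trace 12: π^k(12) = [12, 36, 108, 161, 157, 145, 109] for k=0..6.
Cycle lengths of π_3 on ℤ/163ℤ: [162, 1]; 2 cycles in total.
n − c = 163 − 2 = 161; sign = (−1)^161 = -1.
The Jacobi symbol (3|163) = -1 (Zolotarev) agrees.

-1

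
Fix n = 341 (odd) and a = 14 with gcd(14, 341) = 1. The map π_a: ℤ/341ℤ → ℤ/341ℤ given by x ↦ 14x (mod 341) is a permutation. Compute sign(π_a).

+1

Trace 67: π^k(67) = [67, 256, 174, 49, 4, 56, 102] for k=0..6.
The orbit structure of x ↦ 14x mod 341: 25 orbits of sizes [15, 15, 15, 15, 15, 15, 15, 15, 15, 15, 15, 15, 15, 15, 15, 15, 15, 15, 15, 15, 15, 15, 5, 5, 1].
With 25 cycles on 341 points, sign = (−1)^{341−25} = +1.
The Jacobi symbol (14|341) = +1 (Zolotarev) agrees.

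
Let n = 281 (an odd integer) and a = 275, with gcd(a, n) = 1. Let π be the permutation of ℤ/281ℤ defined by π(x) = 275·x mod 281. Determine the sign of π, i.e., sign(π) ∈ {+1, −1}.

Orbit of 53 under x↦275x: [53, 244, 222, 73, 124, 99, 249]… (length divides ord_281(275)).
Cycle type of π: 56×5 + 1; total 6 cycles.
sign(π) = (−1)^{n − #cycles} = (−1)^{281−6} = (−1)^275 = -1.

-1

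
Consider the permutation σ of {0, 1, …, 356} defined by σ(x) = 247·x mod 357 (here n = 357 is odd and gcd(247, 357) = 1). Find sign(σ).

Trace 268: π^k(268) = [268, 151, 169, 331, 4, 274, 205] for k=0..6.
Cycle type of π: 24×12 + 8×6 + 3×6 + 1×3; total 27 cycles.
357 − 27 = 330 transpositions; sign(π) = (−1)^330 = +1.

+1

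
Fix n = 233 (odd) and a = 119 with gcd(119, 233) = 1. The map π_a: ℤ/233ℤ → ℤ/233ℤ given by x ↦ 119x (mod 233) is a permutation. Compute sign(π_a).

Start at x=110: 110 → 42 → 105 → 146 → 132 → 97 → 126 → … (one orbit).
Decompose π into cycles: lengths [232, 1] (2 cycles, including the fixed point 0).
Σ(ℓ_i−1) = 233−2 = 231; sign = (−1)^231 = -1.

-1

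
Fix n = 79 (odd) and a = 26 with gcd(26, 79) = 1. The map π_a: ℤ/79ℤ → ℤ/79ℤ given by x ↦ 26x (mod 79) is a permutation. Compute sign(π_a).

Orbit of 18 under x↦26x: [18, 73, 2, 52, 9, 76, 1]… (length divides ord_79(26)).
Decompose π into cycles: lengths [39, 39, 1] (3 cycles, including the fixed point 0).
Σ(ℓ_i−1) = 79−3 = 76; sign = (−1)^76 = +1.
(26|79)_J = +1 (Zolotarev's lemma cross-check).

+1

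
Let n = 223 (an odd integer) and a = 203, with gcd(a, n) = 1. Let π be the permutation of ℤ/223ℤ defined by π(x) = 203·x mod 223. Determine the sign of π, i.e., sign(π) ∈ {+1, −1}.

Orbit of 101 under x↦203x: [101, 210, 37, 152, 82, 144, 19]… (length divides ord_223(203)).
π_203 has 3 disjoint cycles with lengths [111, 111, 1] on {0,…,222}.
n − c = 223 − 3 = 220; sign = (−1)^220 = +1.

+1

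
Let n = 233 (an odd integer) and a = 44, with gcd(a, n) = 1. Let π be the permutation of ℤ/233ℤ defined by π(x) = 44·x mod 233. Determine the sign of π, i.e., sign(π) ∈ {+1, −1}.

-1

Orbit of 101 under x↦44x: [101, 17, 49, 59, 33, 54, 46]… (length divides ord_233(44)).
π_44 has 2 disjoint cycles with lengths [232, 1] on {0,…,232}.
With 2 cycles on 233 points, sign = (−1)^{233−2} = -1.
Via Zolotarev, sign(π_{44}) = (44|233) = -1.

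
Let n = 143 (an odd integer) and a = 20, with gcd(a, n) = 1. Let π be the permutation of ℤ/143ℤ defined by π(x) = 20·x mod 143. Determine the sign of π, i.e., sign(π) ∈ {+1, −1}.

Orbit of 82 under x↦20x: [82, 67, 53, 59, 36, 5, 100]… (length divides ord_143(20)).
π_20 has 6 disjoint cycles with lengths [60, 60, 12, 5, 5, 1] on {0,…,142}.
Σ(ℓ_i−1) = 143−6 = 137; sign = (−1)^137 = -1.
Check: (20/143) = -1 by Zolotarev.

-1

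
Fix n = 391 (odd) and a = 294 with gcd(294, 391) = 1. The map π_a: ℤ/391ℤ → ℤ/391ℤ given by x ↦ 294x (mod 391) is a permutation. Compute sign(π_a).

-1

Orbit of 32 under x↦294x: [32, 24, 18, 209, 59, 142, 302]… (length divides ord_391(294)).
The orbit structure of x ↦ 294x mod 391: 6 orbits of sizes [176, 176, 16, 11, 11, 1].
n − c = 391 − 6 = 385; sign = (−1)^385 = -1.
(294|391)_J = -1 (Zolotarev's lemma cross-check).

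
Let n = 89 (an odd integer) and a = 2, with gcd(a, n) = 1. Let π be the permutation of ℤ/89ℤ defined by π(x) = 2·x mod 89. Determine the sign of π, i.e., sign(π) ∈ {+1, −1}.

Trace 4: π^k(4) = [4, 8, 16, 32, 64, 39, 78] for k=0..6.
Decompose π into cycles: lengths [11, 11, 11, 11, 11, 11, 11, 11, 1] (9 cycles, including the fixed point 0).
With 9 cycles on 89 points, sign = (−1)^{89−9} = +1.
Check: (2/89) = +1 by Zolotarev.

+1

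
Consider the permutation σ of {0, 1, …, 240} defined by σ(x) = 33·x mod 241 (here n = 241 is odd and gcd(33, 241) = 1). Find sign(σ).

-1

Trace 125: π^k(125) = [125, 28, 201, 126, 61, 85, 154] for k=0..6.
The orbit structure of x ↦ 33x mod 241: 4 orbits of sizes [80, 80, 80, 1].
4 cycles on 241: each ℓ→(−1)^(ℓ−1), product (−1)^237 = -1.
Via Zolotarev, sign(π_{33}) = (33|241) = -1.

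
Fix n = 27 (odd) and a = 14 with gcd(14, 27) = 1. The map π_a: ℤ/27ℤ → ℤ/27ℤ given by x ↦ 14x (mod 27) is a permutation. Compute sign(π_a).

-1

Orbit of 8 under x↦14x: [8, 4, 2, 1, 14, 7, 17]… (length divides ord_27(14)).
The orbit structure of x ↦ 14x mod 27: 4 orbits of sizes [18, 6, 2, 1].
4 cycles on 27: each ℓ→(−1)^(ℓ−1), product (−1)^23 = -1.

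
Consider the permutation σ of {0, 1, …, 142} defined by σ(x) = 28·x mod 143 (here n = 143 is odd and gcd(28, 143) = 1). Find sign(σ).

+1

Orbit of 1 under x↦28x: [1, 28, 69, 73, 42, 32, 38]… (length divides ord_143(28)).
Decompose π into cycles: lengths [60, 60, 12, 10, 1] (5 cycles, including the fixed point 0).
n − c = 143 − 5 = 138; sign = (−1)^138 = +1.
Via Zolotarev, sign(π_{28}) = (28|143) = +1.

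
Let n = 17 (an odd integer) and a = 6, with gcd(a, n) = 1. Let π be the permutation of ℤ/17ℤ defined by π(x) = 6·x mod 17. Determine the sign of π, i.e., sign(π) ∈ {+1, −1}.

-1

Trace 12: π^k(12) = [12, 4, 7, 8, 14, 16, 11] for k=0..6.
Cycle lengths of π_6 on ℤ/17ℤ: [16, 1]; 2 cycles in total.
17 − 2 = 15 transpositions; sign(π) = (−1)^15 = -1.
Via Zolotarev, sign(π_{6}) = (6|17) = -1.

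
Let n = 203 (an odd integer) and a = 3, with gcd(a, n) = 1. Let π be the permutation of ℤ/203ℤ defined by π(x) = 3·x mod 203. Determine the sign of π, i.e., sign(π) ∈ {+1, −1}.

Orbit of 164 under x↦3x: [164, 86, 55, 165, 89, 64, 192]… (length divides ord_203(3)).
Cycle type of π: 84×2 + 28 + 6 + 1; total 5 cycles.
Σ(ℓ_i−1) = 203−5 = 198; sign = (−1)^198 = +1.

+1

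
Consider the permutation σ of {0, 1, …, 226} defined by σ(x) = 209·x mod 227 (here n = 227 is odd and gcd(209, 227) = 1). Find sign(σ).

Start at x=139: 139 → 222 → 90 → 196 → 104 → 171 → 100 → … (one orbit).
Cycle lengths of π_209 on ℤ/227ℤ: [113, 113, 1]; 3 cycles in total.
227 − 3 = 224 transpositions; sign(π) = (−1)^224 = +1.
(209|227)_J = +1 (Zolotarev's lemma cross-check).

+1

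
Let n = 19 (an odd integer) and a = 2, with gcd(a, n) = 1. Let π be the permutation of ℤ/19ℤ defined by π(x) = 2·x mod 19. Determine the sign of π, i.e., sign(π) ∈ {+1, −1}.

-1

Orbit of 13 under x↦2x: [13, 7, 14, 9, 18, 17, 15]… (length divides ord_19(2)).
π_2 has 2 disjoint cycles with lengths [18, 1] on {0,…,18}.
2 cycles on 19: each ℓ→(−1)^(ℓ−1), product (−1)^17 = -1.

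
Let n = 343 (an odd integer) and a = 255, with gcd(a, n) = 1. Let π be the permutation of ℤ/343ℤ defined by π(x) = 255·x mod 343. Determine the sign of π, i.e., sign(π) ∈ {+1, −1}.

Orbit of 34 under x↦255x: [34, 95, 215, 288, 38, 86, 321]… (length divides ord_343(255)).
Cycle lengths of π_255 on ℤ/343ℤ: [294, 42, 6, 1]; 4 cycles in total.
With 4 cycles on 343 points, sign = (−1)^{343−4} = -1.
The Jacobi symbol (255|343) = -1 (Zolotarev) agrees.

-1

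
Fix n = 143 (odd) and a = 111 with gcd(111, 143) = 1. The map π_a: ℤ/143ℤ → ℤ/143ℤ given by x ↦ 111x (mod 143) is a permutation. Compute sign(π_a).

Orbit of 23 under x↦111x: [23, 122, 100, 89, 12, 45, 133]… (length divides ord_143(111)).
Decompose π into cycles: lengths [12, 12, 12, 12, 12, 12, 12, 12, 12, 12, 12, 1, 1, 1, 1, 1, 1, 1, 1, 1, 1, 1] (22 cycles, including the fixed point 0).
22 cycles on 143: each ℓ→(−1)^(ℓ−1), product (−1)^121 = -1.
Via Zolotarev, sign(π_{111}) = (111|143) = -1.

-1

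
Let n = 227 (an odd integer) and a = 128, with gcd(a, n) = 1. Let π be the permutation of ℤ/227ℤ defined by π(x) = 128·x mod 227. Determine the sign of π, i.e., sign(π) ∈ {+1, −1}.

Orbit of 84 under x↦128x: [84, 83, 182, 142, 16, 5, 186]… (length divides ord_227(128)).
π_128 has 2 disjoint cycles with lengths [226, 1] on {0,…,226}.
sign(π) = (−1)^{n − #cycles} = (−1)^{227−2} = (−1)^225 = -1.

-1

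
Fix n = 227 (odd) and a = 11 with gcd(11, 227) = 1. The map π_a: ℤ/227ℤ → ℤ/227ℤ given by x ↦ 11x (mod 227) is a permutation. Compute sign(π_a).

Start at x=214: 214 → 84 → 16 → 176 → 120 → 185 → 219 → … (one orbit).
Decompose π into cycles: lengths [113, 113, 1] (3 cycles, including the fixed point 0).
227 − 3 = 224 transpositions; sign(π) = (−1)^224 = +1.
The Jacobi symbol (11|227) = +1 (Zolotarev) agrees.

+1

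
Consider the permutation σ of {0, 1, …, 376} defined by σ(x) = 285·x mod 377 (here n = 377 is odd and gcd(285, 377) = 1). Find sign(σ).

Trace 326: π^k(326) = [326, 168, 1, 285, 170, 194, 248] for k=0..6.
π_285 has 35 disjoint cycles with lengths [14, 14, 14, 14, 14, 14, 14, 14, 14, 14, 14, 14, 14, 14, 14, 14, 14, 14, 14, 14, 14, 14, 14, 14, 7, 7, 7, 7, 2, 2, 2, 2, 2, 2, 1] on {0,…,376}.
35 cycles on 377: each ℓ→(−1)^(ℓ−1), product (−1)^342 = +1.
Zolotarev: (285|377) = +1, matching the cycle-count sign.

+1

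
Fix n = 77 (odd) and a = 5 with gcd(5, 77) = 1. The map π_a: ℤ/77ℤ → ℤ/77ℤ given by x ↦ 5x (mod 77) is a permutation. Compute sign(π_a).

-1

Start at x=31: 31 → 1 → 5 → 25 → 48 → 9 → 45 → … (one orbit).
Cycle lengths of π_5 on ℤ/77ℤ: [30, 30, 6, 5, 5, 1]; 6 cycles in total.
sign(π) = (−1)^{n − #cycles} = (−1)^{77−6} = (−1)^71 = -1.
The Jacobi symbol (5|77) = -1 (Zolotarev) agrees.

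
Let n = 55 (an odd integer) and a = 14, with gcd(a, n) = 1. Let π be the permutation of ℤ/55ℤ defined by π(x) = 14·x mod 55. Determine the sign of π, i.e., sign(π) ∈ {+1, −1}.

Orbit of 4 under x↦14x: [4, 1, 14, 31, 49, 26, 34]… (length divides ord_55(14)).
The orbit structure of x ↦ 14x mod 55: 9 orbits of sizes [10, 10, 10, 10, 5, 5, 2, 2, 1].
55 − 9 = 46 transpositions; sign(π) = (−1)^46 = +1.
Via Zolotarev, sign(π_{14}) = (14|55) = +1.

+1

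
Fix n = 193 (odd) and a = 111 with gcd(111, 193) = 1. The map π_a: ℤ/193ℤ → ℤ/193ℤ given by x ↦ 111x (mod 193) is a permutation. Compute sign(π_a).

-1

Trace 167: π^k(167) = [167, 9, 34, 107, 104, 157, 57] for k=0..6.
Cycle type of π: 192 + 1; total 2 cycles.
2 cycles on 193: each ℓ→(−1)^(ℓ−1), product (−1)^191 = -1.
(111|193)_J = -1 (Zolotarev's lemma cross-check).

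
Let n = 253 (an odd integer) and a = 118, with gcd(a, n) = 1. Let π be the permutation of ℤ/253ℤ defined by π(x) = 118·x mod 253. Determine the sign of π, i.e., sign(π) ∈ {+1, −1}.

-1

Start at x=200: 200 → 71 → 29 → 133 → 8 → 185 → 72 → … (one orbit).
6 cycles of lengths [110, 110, 11, 11, 10, 1].
6 cycles on 253: each ℓ→(−1)^(ℓ−1), product (−1)^247 = -1.
Zolotarev: (118|253) = -1, matching the cycle-count sign.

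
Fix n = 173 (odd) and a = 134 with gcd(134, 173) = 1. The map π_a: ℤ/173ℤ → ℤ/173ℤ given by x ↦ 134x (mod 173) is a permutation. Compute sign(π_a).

Start at x=95: 95 → 101 → 40 → 170 → 117 → 108 → 113 → … (one orbit).
The orbit structure of x ↦ 134x mod 173: 2 orbits of sizes [172, 1].
With 2 cycles on 173 points, sign = (−1)^{173−2} = -1.
Zolotarev: (134|173) = -1, matching the cycle-count sign.

-1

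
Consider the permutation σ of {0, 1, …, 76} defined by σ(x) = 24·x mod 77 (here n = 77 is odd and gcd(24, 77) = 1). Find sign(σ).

Orbit of 67 under x↦24x: [67, 68, 15, 52, 16, 76, 53]… (length divides ord_77(24)).
Decompose π into cycles: lengths [30, 30, 10, 6, 1] (5 cycles, including the fixed point 0).
77 − 5 = 72 transpositions; sign(π) = (−1)^72 = +1.
(24|77)_J = +1 (Zolotarev's lemma cross-check).

+1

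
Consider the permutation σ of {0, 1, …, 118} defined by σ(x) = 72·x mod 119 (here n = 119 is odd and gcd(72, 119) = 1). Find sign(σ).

+1

Start at x=64: 64 → 86 → 4 → 50 → 30 → 18 → 106 → … (one orbit).
Cycle type of π: 12×8 + 4×4 + 3×2 + 1; total 15 cycles.
119 − 15 = 104 transpositions; sign(π) = (−1)^104 = +1.
The Jacobi symbol (72|119) = +1 (Zolotarev) agrees.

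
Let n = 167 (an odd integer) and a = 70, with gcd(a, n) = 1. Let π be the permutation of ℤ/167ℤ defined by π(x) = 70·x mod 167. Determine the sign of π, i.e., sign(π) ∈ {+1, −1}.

-1

Orbit of 117 under x↦70x: [117, 7, 156, 65, 41, 31, 166]… (length divides ord_167(70)).
π_70 has 2 disjoint cycles with lengths [166, 1] on {0,…,166}.
2 cycles on 167: each ℓ→(−1)^(ℓ−1), product (−1)^165 = -1.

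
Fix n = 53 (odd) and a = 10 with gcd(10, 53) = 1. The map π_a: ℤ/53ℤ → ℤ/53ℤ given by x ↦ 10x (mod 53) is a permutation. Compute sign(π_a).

Orbit of 28 under x↦10x: [28, 15, 44, 16, 1, 10, 47]… (length divides ord_53(10)).
Cycle type of π: 13×4 + 1; total 5 cycles.
n − c = 53 − 5 = 48; sign = (−1)^48 = +1.
Check: (10/53) = +1 by Zolotarev.

+1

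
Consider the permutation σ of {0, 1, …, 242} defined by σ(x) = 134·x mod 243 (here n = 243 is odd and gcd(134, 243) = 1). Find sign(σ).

-1

Start at x=107: 107 → 1 → 134 → 217 → 161 → 190 → 188 → … (one orbit).
Cycle type of π: 18×9 + 6×9 + 2×13 + 1; total 32 cycles.
sign(π) = (−1)^{n − #cycles} = (−1)^{243−32} = (−1)^211 = -1.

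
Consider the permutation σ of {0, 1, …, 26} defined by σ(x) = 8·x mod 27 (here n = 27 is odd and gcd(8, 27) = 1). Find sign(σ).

-1

Start at x=17: 17 → 1 → 8 → 10 → 26 → 19 → 17 (one orbit).
The orbit structure of x ↦ 8x mod 27: 8 orbits of sizes [6, 6, 6, 2, 2, 2, 2, 1].
27 − 8 = 19 transpositions; sign(π) = (−1)^19 = -1.
The Jacobi symbol (8|27) = -1 (Zolotarev) agrees.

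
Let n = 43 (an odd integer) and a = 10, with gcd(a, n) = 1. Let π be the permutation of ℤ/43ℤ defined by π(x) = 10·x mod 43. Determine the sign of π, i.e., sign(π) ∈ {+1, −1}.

Start at x=17: 17 → 41 → 23 → 15 → 21 → 38 → 36 → … (one orbit).
Decompose π into cycles: lengths [21, 21, 1] (3 cycles, including the fixed point 0).
n − c = 43 − 3 = 40; sign = (−1)^40 = +1.
(10|43)_J = +1 (Zolotarev's lemma cross-check).

+1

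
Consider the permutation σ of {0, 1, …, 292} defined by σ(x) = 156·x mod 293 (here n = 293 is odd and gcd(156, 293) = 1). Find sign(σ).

+1

Trace 58: π^k(58) = [58, 258, 107, 284, 61, 140, 158] for k=0..6.
π_156 has 3 disjoint cycles with lengths [146, 146, 1] on {0,…,292}.
293 − 3 = 290 transpositions; sign(π) = (−1)^290 = +1.
Check: (156/293) = +1 by Zolotarev.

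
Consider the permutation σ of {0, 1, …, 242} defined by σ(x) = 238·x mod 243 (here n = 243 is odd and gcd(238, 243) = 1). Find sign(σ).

Start at x=52: 52 → 226 → 85 → 61 → 181 → 67 → 151 → … (one orbit).
Cycle type of π: 81×2 + 27×2 + 9×2 + 3×2 + 1×3; total 11 cycles.
With 11 cycles on 243 points, sign = (−1)^{243−11} = +1.
(238|243)_J = +1 (Zolotarev's lemma cross-check).

+1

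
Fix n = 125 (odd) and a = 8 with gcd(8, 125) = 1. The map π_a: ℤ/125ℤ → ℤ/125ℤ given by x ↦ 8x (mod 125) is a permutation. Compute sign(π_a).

Trace 78: π^k(78) = [78, 124, 117, 61, 113, 29, 107] for k=0..6.
Cycle type of π: 100 + 20 + 4 + 1; total 4 cycles.
125 − 4 = 121 transpositions; sign(π) = (−1)^121 = -1.
The Jacobi symbol (8|125) = -1 (Zolotarev) agrees.

-1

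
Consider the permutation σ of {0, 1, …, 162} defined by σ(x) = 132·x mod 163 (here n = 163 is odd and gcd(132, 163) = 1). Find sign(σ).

Orbit of 21 under x↦132x: [21, 1, 132, 146, 38, 126, 6]… (length divides ord_163(132)).
The orbit structure of x ↦ 132x mod 163: 7 orbits of sizes [27, 27, 27, 27, 27, 27, 1].
163 − 7 = 156 transpositions; sign(π) = (−1)^156 = +1.

+1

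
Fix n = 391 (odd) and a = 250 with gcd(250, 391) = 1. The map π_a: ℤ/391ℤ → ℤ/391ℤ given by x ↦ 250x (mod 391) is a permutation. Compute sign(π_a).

+1

Start at x=57: 57 → 174 → 99 → 117 → 316 → 18 → 199 → … (one orbit).
Cycle type of π: 176×2 + 22 + 16 + 1; total 5 cycles.
Σ(ℓ_i−1) = 391−5 = 386; sign = (−1)^386 = +1.
(250|391)_J = +1 (Zolotarev's lemma cross-check).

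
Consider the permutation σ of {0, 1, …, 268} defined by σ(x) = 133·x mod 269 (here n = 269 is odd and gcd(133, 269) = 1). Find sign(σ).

+1

Orbit of 70 under x↦133x: [70, 164, 23, 100, 119, 225, 66]… (length divides ord_269(133)).
Cycle lengths of π_133 on ℤ/269ℤ: [134, 134, 1]; 3 cycles in total.
With 3 cycles on 269 points, sign = (−1)^{269−3} = +1.
Zolotarev: (133|269) = +1, matching the cycle-count sign.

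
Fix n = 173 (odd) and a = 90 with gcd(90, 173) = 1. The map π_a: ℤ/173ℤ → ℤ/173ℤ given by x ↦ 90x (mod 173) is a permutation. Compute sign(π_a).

Trace 51: π^k(51) = [51, 92, 149, 89, 52, 9, 118] for k=0..6.
3 cycles of lengths [86, 86, 1].
3 cycles on 173: each ℓ→(−1)^(ℓ−1), product (−1)^170 = +1.
Check: (90/173) = +1 by Zolotarev.

+1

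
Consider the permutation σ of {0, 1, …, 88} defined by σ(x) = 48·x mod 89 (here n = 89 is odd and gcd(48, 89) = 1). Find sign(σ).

Start at x=83: 83 → 68 → 60 → 32 → 23 → 36 → 37 → … (one orbit).
Decompose π into cycles: lengths [88, 1] (2 cycles, including the fixed point 0).
Σ(ℓ_i−1) = 89−2 = 87; sign = (−1)^87 = -1.
Zolotarev: (48|89) = -1, matching the cycle-count sign.

-1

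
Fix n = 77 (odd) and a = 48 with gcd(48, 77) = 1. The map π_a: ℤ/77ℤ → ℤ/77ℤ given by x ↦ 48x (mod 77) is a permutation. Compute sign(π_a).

-1

Trace 1: π^k(1) = [1, 48, 71, 20, 36, 34, 15] for k=0..6.
The orbit structure of x ↦ 48x mod 77: 12 orbits of sizes [10, 10, 10, 10, 10, 10, 5, 5, 2, 2, 2, 1].
With 12 cycles on 77 points, sign = (−1)^{77−12} = -1.
(48|77)_J = -1 (Zolotarev's lemma cross-check).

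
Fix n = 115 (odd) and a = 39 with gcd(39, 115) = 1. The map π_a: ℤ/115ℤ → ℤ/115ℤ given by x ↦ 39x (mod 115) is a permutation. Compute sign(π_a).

Trace 4: π^k(4) = [4, 41, 104, 31, 59, 1, 39] for k=0..6.
Cycle type of π: 22×4 + 11×2 + 2×2 + 1; total 9 cycles.
9 cycles on 115: each ℓ→(−1)^(ℓ−1), product (−1)^106 = +1.

+1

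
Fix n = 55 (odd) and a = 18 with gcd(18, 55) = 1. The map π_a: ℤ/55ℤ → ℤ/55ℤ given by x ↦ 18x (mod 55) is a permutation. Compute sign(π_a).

+1

Orbit of 34 under x↦18x: [34, 7, 16, 13, 14, 32, 26]… (length divides ord_55(18)).
Cycle type of π: 20×2 + 10 + 4 + 1; total 5 cycles.
55 − 5 = 50 transpositions; sign(π) = (−1)^50 = +1.
The Jacobi symbol (18|55) = +1 (Zolotarev) agrees.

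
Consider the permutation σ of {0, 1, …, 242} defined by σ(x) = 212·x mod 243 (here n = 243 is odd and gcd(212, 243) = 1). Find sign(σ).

Orbit of 149 under x↦212x: [149, 241, 62, 22, 47, 1, 212]… (length divides ord_243(212)).
6 cycles of lengths [162, 54, 18, 6, 2, 1].
sign(π) = (−1)^{n − #cycles} = (−1)^{243−6} = (−1)^237 = -1.
The Jacobi symbol (212|243) = -1 (Zolotarev) agrees.

-1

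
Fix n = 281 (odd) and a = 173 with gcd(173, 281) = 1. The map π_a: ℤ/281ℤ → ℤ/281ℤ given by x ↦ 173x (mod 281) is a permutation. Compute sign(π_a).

-1

Trace 25: π^k(25) = [25, 110, 203, 275, 86, 266, 215] for k=0..6.
The orbit structure of x ↦ 173x mod 281: 2 orbits of sizes [280, 1].
Σ(ℓ_i−1) = 281−2 = 279; sign = (−1)^279 = -1.
Zolotarev: (173|281) = -1, matching the cycle-count sign.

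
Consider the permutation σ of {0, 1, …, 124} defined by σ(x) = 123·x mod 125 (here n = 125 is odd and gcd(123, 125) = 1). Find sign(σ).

-1

Start at x=108: 108 → 34 → 57 → 11 → 103 → 44 → 37 → … (one orbit).
Cycle type of π: 100 + 20 + 4 + 1; total 4 cycles.
sign(π) = (−1)^{n − #cycles} = (−1)^{125−4} = (−1)^121 = -1.
Check: (123/125) = -1 by Zolotarev.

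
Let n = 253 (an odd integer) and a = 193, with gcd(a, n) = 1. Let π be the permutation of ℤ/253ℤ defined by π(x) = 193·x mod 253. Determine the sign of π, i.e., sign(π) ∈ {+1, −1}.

-1

Trace 216: π^k(216) = [216, 196, 131, 236, 8, 26, 211] for k=0..6.
Cycle lengths of π_193 on ℤ/253ℤ: [110, 110, 11, 11, 10, 1]; 6 cycles in total.
sign(π) = (−1)^{n − #cycles} = (−1)^{253−6} = (−1)^247 = -1.
Zolotarev: (193|253) = -1, matching the cycle-count sign.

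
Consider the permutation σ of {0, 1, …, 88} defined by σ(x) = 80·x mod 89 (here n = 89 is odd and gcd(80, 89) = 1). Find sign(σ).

Orbit of 49 under x↦80x: [49, 4, 53, 57, 21, 78, 10]… (length divides ord_89(80)).
The orbit structure of x ↦ 80x mod 89: 3 orbits of sizes [44, 44, 1].
With 3 cycles on 89 points, sign = (−1)^{89−3} = +1.
Check: (80/89) = +1 by Zolotarev.

+1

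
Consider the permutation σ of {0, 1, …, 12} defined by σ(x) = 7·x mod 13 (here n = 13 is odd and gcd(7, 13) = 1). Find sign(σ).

-1

Start at x=10: 10 → 5 → 9 → 11 → 12 → 6 → 3 → … (one orbit).
Cycle type of π: 12 + 1; total 2 cycles.
2 cycles on 13: each ℓ→(−1)^(ℓ−1), product (−1)^11 = -1.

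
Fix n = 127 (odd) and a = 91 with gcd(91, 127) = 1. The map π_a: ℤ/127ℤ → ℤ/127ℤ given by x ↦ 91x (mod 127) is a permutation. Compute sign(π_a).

Start at x=9: 9 → 57 → 107 → 85 → 115 → 51 → 69 → … (one orbit).
π_91 has 2 disjoint cycles with lengths [126, 1] on {0,…,126}.
With 2 cycles on 127 points, sign = (−1)^{127−2} = -1.
The Jacobi symbol (91|127) = -1 (Zolotarev) agrees.

-1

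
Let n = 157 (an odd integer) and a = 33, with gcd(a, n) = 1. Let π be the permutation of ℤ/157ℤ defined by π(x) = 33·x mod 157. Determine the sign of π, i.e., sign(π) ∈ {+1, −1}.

+1

Orbit of 86 under x↦33x: [86, 12, 82, 37, 122, 101, 36]… (length divides ord_157(33)).
3 cycles of lengths [78, 78, 1].
sign(π) = (−1)^{n − #cycles} = (−1)^{157−3} = (−1)^154 = +1.
Check: (33/157) = +1 by Zolotarev.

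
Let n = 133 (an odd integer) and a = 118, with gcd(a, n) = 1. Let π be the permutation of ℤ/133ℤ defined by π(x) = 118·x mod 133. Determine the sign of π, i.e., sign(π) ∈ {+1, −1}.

Trace 125: π^k(125) = [125, 120, 62, 1, 118, 92, 83] for k=0..6.
π_118 has 12 disjoint cycles with lengths [18, 18, 18, 18, 18, 18, 9, 9, 2, 2, 2, 1] on {0,…,132}.
With 12 cycles on 133 points, sign = (−1)^{133−12} = -1.
Zolotarev: (118|133) = -1, matching the cycle-count sign.

-1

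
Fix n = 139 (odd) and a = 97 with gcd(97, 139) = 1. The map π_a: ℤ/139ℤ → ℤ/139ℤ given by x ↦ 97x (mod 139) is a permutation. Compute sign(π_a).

-1

Start at x=96: 96 → 138 → 42 → 43 → 1 → 97 → 96 (one orbit).
Cycle lengths of π_97 on ℤ/139ℤ: [6, 6, 6, 6, 6, 6, 6, 6, 6, 6, 6, 6, 6, 6, 6, 6, 6, 6, 6, 6, 6, 6, 6, 1]; 24 cycles in total.
24 cycles on 139: each ℓ→(−1)^(ℓ−1), product (−1)^115 = -1.
Check: (97/139) = -1 by Zolotarev.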